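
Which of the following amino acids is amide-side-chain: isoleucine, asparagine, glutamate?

asparagine

Asparagine (N) and glutamine (Q) have uncharged amide side chains.
Of the listed options, only asparagine belongs to this group.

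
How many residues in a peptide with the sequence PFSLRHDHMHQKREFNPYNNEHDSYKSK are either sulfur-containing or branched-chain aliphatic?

2

Sulfur-containing: C, M. Branched-chain aliphatic: I, L, V.
Sulfur-containing residues here: M9 (1).
Branched-chain aliphatic residues here: L4 (1).
The two groups share no amino acid, so total = 1 + 1 = 2.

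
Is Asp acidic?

Only D (aspartate) and E (glutamate) carry a side-chain carboxylic acid.
Aspartate is in this group.

Yes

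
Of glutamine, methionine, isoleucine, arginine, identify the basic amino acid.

arginine

The basic amino acids are Lys (K), Arg (R), and His (H).
Of the listed options, only arginine belongs to this group.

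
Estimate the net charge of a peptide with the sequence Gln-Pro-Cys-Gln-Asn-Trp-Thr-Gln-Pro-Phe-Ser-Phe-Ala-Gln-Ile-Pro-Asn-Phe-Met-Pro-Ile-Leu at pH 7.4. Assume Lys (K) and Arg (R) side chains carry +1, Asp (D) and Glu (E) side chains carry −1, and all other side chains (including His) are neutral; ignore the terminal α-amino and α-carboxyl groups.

Positive (K, R): none → +0.
Negative (D, E): none → −0.
Net charge = (+0) + (−0) = 0.

0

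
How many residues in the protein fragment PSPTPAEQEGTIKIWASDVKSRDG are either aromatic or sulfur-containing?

Aromatic: F, W, Y. Sulfur-containing: C, M.
Aromatic residues here: W15 (1).
Sulfur-containing residues here: none (0).
The two groups share no amino acid, so total = 1 + 0 = 1.

1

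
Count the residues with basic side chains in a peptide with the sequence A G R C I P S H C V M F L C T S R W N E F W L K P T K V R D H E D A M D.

7

K, R, and H are the three residues with basic side chains (ε-amine, guanidinium, and imidazole respectively).
Matching residues: R3, H8, R17, K24, K27, R29, H31.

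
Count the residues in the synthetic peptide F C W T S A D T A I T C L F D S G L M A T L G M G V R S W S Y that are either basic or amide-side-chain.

Basic: H, K, R. Amide-side-chain: N, Q.
Basic residues here: R27 (1).
Amide-side-chain residues here: none (0).
The two groups share no amino acid, so total = 1 + 0 = 1.

1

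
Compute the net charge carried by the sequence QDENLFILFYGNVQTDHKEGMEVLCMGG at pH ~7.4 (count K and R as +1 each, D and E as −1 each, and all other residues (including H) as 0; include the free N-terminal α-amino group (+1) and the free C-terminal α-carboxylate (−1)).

Positive (K, R): K18 → +1.
Negative (D, E): D2, E3, D16, E19, E22 → −5.
The N-terminus (+1) and C-terminus (−1) cancel.
Net charge = (+1) + (−5) = −4.

-4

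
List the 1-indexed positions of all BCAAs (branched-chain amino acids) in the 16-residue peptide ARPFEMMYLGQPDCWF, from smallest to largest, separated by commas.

9

Valine (V), leucine (L), and isoleucine (I) are the branched-chain amino acids.
Matching residues: L9.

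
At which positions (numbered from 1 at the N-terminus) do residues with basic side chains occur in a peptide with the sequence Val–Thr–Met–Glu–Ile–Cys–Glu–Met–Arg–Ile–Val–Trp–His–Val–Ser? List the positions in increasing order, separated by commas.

9, 13

Lysine (K), arginine (R), and histidine (H) have basic, nitrogen-containing side chains.
Matching residues: Arg9, His13.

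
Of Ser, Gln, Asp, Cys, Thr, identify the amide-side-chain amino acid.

Only N (asparagine) and Q (glutamine) carry a side-chain carboxamide.
Of the listed options, only Gln belongs to this group.

Gln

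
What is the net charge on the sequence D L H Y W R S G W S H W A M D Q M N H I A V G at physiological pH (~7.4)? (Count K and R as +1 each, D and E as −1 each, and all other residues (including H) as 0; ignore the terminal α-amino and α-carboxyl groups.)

-1

Positive (K, R): R6 → +1.
Negative (D, E): D1, D15 → −2.
Net charge = (+1) + (−2) = −1.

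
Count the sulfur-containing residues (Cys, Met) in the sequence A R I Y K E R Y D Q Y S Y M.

Matching residues: M14.

1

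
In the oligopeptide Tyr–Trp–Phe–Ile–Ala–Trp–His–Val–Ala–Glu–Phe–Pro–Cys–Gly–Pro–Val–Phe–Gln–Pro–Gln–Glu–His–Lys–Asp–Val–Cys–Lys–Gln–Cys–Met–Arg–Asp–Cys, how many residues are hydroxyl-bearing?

S, T, and Y are the three residues with a side-chain hydroxyl.
Matching residues: Tyr1.

1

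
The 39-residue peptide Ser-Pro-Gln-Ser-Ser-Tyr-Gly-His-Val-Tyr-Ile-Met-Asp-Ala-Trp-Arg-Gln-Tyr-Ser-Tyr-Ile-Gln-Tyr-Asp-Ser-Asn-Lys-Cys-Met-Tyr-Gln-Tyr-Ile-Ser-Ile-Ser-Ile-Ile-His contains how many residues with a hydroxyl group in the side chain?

14

Serine (S), threonine (T), and tyrosine (Y) each carry a hydroxyl group on the side chain.
Matching residues: Ser1, Ser4, Ser5, Tyr6, Tyr10, Tyr18, Ser19, Tyr20, Tyr23, Ser25, Tyr30, Tyr32, Ser34, Ser36.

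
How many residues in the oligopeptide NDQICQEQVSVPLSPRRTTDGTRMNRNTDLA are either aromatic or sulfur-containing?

Aromatic: F, W, Y. Sulfur-containing: C, M.
Aromatic residues here: none (0).
Sulfur-containing residues here: C5, M24 (2).
The two groups share no amino acid, so total = 0 + 2 = 2.

2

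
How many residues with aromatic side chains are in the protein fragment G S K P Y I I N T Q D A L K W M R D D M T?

The aromatic amino acids are Phe (F, benzyl), Trp (W, indole), and Tyr (Y, phenol).
Matching residues: Y5, W15.

2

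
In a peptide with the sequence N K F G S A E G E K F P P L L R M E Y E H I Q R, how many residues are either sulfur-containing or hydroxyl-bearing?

Sulfur-containing: C, M. Hydroxyl-bearing: S, T, Y.
Sulfur-containing residues here: M17 (1).
Hydroxyl-bearing residues here: S5, Y19 (2).
The two groups share no amino acid, so total = 1 + 2 = 3.

3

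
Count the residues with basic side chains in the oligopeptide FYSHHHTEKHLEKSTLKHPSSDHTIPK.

10

K, R, and H are the three residues with basic side chains (ε-amine, guanidinium, and imidazole respectively).
Matching residues: H4, H5, H6, K9, H10, K13, K17, H18, H23, K27.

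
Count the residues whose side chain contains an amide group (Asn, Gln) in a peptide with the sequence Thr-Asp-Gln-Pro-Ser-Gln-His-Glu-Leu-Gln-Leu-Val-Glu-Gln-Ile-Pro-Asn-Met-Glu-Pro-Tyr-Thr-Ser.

5

Matching residues: Gln3, Gln6, Gln10, Gln14, Asn17.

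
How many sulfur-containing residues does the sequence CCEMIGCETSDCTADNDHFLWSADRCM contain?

Cysteine (C, thiol) and methionine (M, thioether) are the two sulfur-containing amino acids.
Matching residues: C1, C2, M4, C7, C12, C26, M27.

7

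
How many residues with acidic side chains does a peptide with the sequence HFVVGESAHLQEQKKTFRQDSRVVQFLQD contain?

Aspartate (D) and glutamate (E) have carboxylic-acid side chains and are the acidic amino acids.
Matching residues: E6, E12, D20, D29.

4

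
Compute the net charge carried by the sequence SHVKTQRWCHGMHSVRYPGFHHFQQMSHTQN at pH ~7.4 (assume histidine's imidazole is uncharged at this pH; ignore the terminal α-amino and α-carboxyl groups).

+3

Near pH 7.4, K and R contribute +1 each, D and E contribute −1 each, and every other side chain (His included, as stated) is uncharged.
Positive (K, R): K4, R7, R16 → +3.
Negative (D, E): none → −0.
Net charge = (+3) + (−0) = +3.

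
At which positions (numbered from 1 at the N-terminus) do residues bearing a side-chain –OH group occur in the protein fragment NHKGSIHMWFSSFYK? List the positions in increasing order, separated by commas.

5, 11, 12, 14

The –OH-bearing residues are Ser, Thr (aliphatic alcohols), and Tyr (phenol).
Matching residues: S5, S11, S12, Y14.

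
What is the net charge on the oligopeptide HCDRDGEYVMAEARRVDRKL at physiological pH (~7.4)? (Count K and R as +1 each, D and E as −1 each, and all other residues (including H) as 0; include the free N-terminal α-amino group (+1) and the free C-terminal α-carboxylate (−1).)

0

Positive (K, R): R4, R14, R15, R18, K19 → +5.
Negative (D, E): D3, D5, E7, E12, D17 → −5.
The N-terminus (+1) and C-terminus (−1) cancel.
Net charge = (+5) + (−5) = 0.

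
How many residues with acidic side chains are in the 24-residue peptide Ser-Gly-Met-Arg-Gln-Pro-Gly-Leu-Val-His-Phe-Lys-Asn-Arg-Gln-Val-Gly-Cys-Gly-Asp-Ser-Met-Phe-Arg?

Only D (aspartate) and E (glutamate) carry a side-chain carboxylic acid.
Matching residues: Asp20.

1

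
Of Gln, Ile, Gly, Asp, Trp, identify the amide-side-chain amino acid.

Only N (asparagine) and Q (glutamine) carry a side-chain carboxamide.
Of the listed options, only Gln belongs to this group.

Gln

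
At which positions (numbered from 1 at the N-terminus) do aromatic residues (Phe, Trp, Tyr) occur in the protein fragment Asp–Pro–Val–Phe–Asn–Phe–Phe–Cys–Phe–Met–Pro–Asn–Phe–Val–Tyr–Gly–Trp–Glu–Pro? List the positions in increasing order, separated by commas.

4, 6, 7, 9, 13, 15, 17

Matching residues: Phe4, Phe6, Phe7, Phe9, Phe13, Tyr15, Trp17.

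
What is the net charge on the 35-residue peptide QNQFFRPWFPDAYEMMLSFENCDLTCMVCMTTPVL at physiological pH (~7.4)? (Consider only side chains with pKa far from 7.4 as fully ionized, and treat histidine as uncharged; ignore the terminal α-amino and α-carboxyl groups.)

-3

At pH ~7.4 the Lys and Arg side chains are protonated (+1), the Asp and Glu side chains are deprotonated (−1), and with His taken as neutral all other side chains carry no charge.
Positive (K, R): R6 → +1.
Negative (D, E): D11, E14, E20, D23 → −4.
Net charge = (+1) + (−4) = −3.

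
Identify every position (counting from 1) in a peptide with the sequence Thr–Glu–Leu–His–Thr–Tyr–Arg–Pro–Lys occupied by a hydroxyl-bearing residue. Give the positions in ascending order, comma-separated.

S, T, and Y are the three residues with a side-chain hydroxyl.
Matching residues: Thr1, Thr5, Tyr6.

1, 5, 6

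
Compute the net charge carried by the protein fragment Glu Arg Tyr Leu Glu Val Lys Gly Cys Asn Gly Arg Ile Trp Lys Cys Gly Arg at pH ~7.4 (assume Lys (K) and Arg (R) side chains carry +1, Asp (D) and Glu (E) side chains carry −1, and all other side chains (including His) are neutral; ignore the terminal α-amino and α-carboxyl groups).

+3

Positive (K, R): Arg2, Lys7, Arg12, Lys15, Arg18 → +5.
Negative (D, E): Glu1, Glu5 → −2.
Net charge = (+5) + (−2) = +3.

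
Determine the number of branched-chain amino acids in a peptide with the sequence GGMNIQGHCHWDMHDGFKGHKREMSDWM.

1

Valine (V), leucine (L), and isoleucine (I) are the branched-chain amino acids.
Matching residues: I5.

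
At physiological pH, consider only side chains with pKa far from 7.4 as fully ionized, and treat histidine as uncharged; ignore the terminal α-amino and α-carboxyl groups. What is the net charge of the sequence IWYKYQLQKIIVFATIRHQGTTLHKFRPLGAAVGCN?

+5

The side chains ionized at physiological pH are Lys/Arg (+1) and Asp/Glu (−1); with His treated as neutral, nothing else contributes.
Positive (K, R): K4, K9, R17, K25, R27 → +5.
Negative (D, E): none → −0.
Net charge = (+5) + (−0) = +5.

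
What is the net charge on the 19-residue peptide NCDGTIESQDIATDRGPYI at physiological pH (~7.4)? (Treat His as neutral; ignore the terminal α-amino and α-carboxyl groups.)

-3

At pH ~7.4 the Lys and Arg side chains are protonated (+1), the Asp and Glu side chains are deprotonated (−1), and with His taken as neutral all other side chains carry no charge.
Positive (K, R): R15 → +1.
Negative (D, E): D3, E7, D10, D14 → −4.
Net charge = (+1) + (−4) = −3.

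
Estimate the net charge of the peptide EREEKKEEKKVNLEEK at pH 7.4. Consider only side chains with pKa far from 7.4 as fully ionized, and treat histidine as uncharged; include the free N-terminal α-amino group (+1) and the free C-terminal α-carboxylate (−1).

At pH ~7.4 the Lys and Arg side chains are protonated (+1), the Asp and Glu side chains are deprotonated (−1), and with His taken as neutral all other side chains carry no charge.
Positive (K, R): R2, K5, K6, K9, K10, K16 → +6.
Negative (D, E): E1, E3, E4, E7, E8, E14, E15 → −7.
The N-terminus (+1) and C-terminus (−1) cancel.
Net charge = (+6) + (−7) = −1.

-1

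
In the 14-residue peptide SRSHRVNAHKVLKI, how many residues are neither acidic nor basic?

8

Acidic: D, E. Basic: K, R, H. All other residues are neither.
Matching residues: S1, S3, V6, N7, A8, V11, L12, I14.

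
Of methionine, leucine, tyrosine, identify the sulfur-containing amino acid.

methionine

Only Cys (C) and Met (M) have a sulfur atom in the side chain.
Of the listed options, only methionine belongs to this group.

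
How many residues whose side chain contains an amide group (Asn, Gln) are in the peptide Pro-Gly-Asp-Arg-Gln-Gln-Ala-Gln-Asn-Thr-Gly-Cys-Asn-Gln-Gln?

7

Matching residues: Gln5, Gln6, Gln8, Asn9, Asn13, Gln14, Gln15.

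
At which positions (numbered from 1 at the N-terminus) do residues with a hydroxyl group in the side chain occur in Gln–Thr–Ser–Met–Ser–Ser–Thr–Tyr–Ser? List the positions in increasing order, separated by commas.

S, T, and Y are the three residues with a side-chain hydroxyl.
Matching residues: Thr2, Ser3, Ser5, Ser6, Thr7, Tyr8, Ser9.

2, 3, 5, 6, 7, 8, 9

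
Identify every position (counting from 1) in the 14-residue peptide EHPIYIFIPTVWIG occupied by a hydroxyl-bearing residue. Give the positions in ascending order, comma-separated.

5, 10

Matching residues: Y5, T10.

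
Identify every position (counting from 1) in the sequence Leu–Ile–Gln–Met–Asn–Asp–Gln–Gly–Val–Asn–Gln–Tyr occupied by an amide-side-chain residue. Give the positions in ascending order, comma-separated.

3, 5, 7, 10, 11

Asparagine (N) and glutamine (Q) have uncharged amide side chains.
Matching residues: Gln3, Asn5, Gln7, Asn10, Gln11.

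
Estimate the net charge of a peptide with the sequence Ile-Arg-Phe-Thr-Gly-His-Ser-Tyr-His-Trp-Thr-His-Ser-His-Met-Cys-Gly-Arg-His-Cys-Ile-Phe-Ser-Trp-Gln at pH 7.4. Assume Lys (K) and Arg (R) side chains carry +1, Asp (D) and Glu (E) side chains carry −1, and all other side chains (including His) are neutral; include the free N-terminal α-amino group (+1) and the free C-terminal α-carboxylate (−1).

+2

Positive (K, R): Arg2, Arg18 → +2.
Negative (D, E): none → −0.
The N-terminus (+1) and C-terminus (−1) cancel.
Net charge = (+2) + (−0) = +2.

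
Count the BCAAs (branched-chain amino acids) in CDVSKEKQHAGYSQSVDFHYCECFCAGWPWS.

2

V, L, and I make up the branched-chain aliphatic group.
Matching residues: V3, V16.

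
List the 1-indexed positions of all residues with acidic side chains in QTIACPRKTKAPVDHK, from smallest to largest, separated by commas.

Only D (aspartate) and E (glutamate) carry a side-chain carboxylic acid.
Matching residues: D14.

14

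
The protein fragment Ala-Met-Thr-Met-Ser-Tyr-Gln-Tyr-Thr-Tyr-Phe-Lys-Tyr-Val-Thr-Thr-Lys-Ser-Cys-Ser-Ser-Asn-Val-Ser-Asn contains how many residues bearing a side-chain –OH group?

13

S, T, and Y are the three residues with a side-chain hydroxyl.
Matching residues: Thr3, Ser5, Tyr6, Tyr8, Thr9, Tyr10, Tyr13, Thr15, Thr16, Ser18, Ser20, Ser21, Ser24.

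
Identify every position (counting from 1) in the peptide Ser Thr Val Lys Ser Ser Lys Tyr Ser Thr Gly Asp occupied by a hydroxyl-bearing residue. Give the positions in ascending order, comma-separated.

1, 2, 5, 6, 8, 9, 10

The –OH-bearing residues are Ser, Thr (aliphatic alcohols), and Tyr (phenol).
Matching residues: Ser1, Thr2, Ser5, Ser6, Tyr8, Ser9, Thr10.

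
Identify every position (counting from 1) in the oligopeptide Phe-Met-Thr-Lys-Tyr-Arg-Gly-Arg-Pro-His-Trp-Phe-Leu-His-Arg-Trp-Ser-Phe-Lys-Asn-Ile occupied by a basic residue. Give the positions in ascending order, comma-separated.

Matching residues: Lys4, Arg6, Arg8, His10, His14, Arg15, Lys19.

4, 6, 8, 10, 14, 15, 19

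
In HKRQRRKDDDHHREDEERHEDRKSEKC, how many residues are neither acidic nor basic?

Acidic: D, E. Basic: K, R, H. All other residues are neither.
Matching residues: Q4, S24, C27.

3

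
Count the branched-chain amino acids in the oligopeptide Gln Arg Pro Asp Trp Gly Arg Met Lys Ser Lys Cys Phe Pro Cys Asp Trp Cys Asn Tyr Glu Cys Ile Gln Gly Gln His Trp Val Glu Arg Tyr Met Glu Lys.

2

Valine (V), leucine (L), and isoleucine (I) are the branched-chain amino acids.
Matching residues: Ile23, Val29.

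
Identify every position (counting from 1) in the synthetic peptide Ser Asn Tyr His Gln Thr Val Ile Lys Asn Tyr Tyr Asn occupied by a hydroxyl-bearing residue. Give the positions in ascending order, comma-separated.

1, 3, 6, 11, 12

The –OH-bearing residues are Ser, Thr (aliphatic alcohols), and Tyr (phenol).
Matching residues: Ser1, Tyr3, Thr6, Tyr11, Tyr12.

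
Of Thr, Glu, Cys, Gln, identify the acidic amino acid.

Glu

Aspartate (D) and glutamate (E) have carboxylic-acid side chains and are the acidic amino acids.
Of the listed options, only Glu belongs to this group.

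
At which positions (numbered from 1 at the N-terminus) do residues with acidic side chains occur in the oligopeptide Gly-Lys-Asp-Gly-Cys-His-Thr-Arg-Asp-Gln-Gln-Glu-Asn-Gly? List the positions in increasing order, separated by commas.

3, 9, 12

The acidic residues are Asp (D) and Glu (E), whose side chains end in a carboxylate group.
Matching residues: Asp3, Asp9, Glu12.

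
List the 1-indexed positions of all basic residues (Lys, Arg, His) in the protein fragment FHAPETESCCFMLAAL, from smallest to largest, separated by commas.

2

Matching residues: H2.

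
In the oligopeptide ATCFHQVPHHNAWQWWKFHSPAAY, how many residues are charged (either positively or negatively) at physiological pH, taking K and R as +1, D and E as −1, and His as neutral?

Charged side chains at pH ~7.4: K, R (positive); D, E (negative).
Matching residues: K17.

1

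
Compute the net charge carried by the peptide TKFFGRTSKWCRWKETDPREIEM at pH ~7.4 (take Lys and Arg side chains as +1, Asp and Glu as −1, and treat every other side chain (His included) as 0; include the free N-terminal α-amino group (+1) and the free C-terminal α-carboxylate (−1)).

+2

Positive (K, R): K2, R6, K9, R12, K14, R19 → +6.
Negative (D, E): E15, D17, E20, E22 → −4.
The N-terminus (+1) and C-terminus (−1) cancel.
Net charge = (+6) + (−4) = +2.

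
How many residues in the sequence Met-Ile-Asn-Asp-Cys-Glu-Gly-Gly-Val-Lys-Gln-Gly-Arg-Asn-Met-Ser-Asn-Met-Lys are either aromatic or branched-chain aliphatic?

2

Aromatic: F, W, Y. Branched-chain aliphatic: I, L, V.
Aromatic residues here: none (0).
Branched-chain aliphatic residues here: Ile2, Val9 (2).
The two groups share no amino acid, so total = 0 + 2 = 2.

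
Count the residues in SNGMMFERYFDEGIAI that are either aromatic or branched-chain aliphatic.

Aromatic: F, W, Y. Branched-chain aliphatic: I, L, V.
Aromatic residues here: F6, Y9, F10 (3).
Branched-chain aliphatic residues here: I14, I16 (2).
The two groups share no amino acid, so total = 3 + 2 = 5.

5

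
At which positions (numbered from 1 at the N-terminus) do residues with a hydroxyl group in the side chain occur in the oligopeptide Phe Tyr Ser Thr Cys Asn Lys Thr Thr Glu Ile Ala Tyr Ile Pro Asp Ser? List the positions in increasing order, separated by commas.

2, 3, 4, 8, 9, 13, 17

S, T, and Y are the three residues with a side-chain hydroxyl.
Matching residues: Tyr2, Ser3, Thr4, Thr8, Thr9, Tyr13, Ser17.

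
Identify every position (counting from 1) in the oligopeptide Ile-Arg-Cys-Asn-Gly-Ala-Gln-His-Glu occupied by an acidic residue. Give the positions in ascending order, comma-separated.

Only D (aspartate) and E (glutamate) carry a side-chain carboxylic acid.
Matching residues: Glu9.

9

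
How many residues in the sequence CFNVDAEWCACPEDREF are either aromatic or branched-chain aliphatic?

4

Aromatic: F, W, Y. Branched-chain aliphatic: I, L, V.
Aromatic residues here: F2, W8, F17 (3).
Branched-chain aliphatic residues here: V4 (1).
The two groups share no amino acid, so total = 3 + 1 = 4.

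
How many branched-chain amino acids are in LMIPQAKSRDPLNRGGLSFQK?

V, L, and I make up the branched-chain aliphatic group.
Matching residues: L1, I3, L12, L17.

4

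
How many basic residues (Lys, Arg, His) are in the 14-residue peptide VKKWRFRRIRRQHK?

Matching residues: K2, K3, R5, R7, R8, R10, R11, H13, K14.

9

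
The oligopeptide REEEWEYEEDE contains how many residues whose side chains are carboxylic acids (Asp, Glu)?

8

Matching residues: E2, E3, E4, E6, E8, E9, D10, E11.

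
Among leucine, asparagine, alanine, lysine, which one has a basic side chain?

lysine

Lysine (K), arginine (R), and histidine (H) have basic, nitrogen-containing side chains.
Of the listed options, only lysine belongs to this group.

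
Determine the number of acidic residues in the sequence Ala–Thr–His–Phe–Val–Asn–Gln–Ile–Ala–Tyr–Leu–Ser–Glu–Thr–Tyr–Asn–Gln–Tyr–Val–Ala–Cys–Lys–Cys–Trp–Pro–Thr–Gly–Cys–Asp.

2

The acidic residues are Asp (D) and Glu (E), whose side chains end in a carboxylate group.
Matching residues: Glu13, Asp29.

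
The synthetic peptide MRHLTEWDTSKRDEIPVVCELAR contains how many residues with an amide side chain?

0

Only N (asparagine) and Q (glutamine) carry a side-chain carboxamide.
None of the 23 residues belong to this group.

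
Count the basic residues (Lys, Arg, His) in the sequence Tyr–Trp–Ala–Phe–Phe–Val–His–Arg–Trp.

Matching residues: His7, Arg8.

2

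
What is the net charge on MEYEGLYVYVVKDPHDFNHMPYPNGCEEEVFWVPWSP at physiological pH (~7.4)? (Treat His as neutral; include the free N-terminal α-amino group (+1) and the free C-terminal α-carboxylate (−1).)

Near pH 7.4, K and R contribute +1 each, D and E contribute −1 each, and every other side chain (His included, as stated) is uncharged.
Positive (K, R): K12 → +1.
Negative (D, E): E2, E4, D13, D16, E27, E28, E29 → −7.
The N-terminus (+1) and C-terminus (−1) cancel.
Net charge = (+1) + (−7) = −6.

-6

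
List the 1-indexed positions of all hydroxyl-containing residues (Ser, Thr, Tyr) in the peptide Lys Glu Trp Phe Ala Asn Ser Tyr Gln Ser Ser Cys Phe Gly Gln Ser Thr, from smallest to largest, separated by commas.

Matching residues: Ser7, Tyr8, Ser10, Ser11, Ser16, Thr17.

7, 8, 10, 11, 16, 17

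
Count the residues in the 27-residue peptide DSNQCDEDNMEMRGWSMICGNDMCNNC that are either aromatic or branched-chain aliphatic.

2

Aromatic: F, W, Y. Branched-chain aliphatic: I, L, V.
Aromatic residues here: W15 (1).
Branched-chain aliphatic residues here: I18 (1).
The two groups share no amino acid, so total = 1 + 1 = 2.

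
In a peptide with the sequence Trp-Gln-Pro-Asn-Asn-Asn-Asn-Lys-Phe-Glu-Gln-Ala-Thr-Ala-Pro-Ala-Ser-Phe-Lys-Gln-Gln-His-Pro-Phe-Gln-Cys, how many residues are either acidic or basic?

4

Acidic: D, E. Basic: H, K, R.
Acidic residues here: Glu10 (1).
Basic residues here: Lys8, Lys19, His22 (3).
The two groups share no amino acid, so total = 1 + 3 = 4.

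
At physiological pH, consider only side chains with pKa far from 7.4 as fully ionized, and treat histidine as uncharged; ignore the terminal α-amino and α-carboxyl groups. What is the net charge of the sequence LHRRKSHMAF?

+3

At pH ~7.4 the Lys and Arg side chains are protonated (+1), the Asp and Glu side chains are deprotonated (−1), and with His taken as neutral all other side chains carry no charge.
Positive (K, R): R3, R4, K5 → +3.
Negative (D, E): none → −0.
Net charge = (+3) + (−0) = +3.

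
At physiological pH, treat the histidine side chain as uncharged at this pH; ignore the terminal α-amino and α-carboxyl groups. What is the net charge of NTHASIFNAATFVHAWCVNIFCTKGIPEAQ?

Near pH 7.4, K and R contribute +1 each, D and E contribute −1 each, and every other side chain (His included, as stated) is uncharged.
Positive (K, R): K24 → +1.
Negative (D, E): E28 → −1.
Net charge = (+1) + (−1) = 0.

0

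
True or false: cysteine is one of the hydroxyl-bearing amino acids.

False

The –OH-bearing residues are Ser, Thr (aliphatic alcohols), and Tyr (phenol).
Cysteine is not in this group.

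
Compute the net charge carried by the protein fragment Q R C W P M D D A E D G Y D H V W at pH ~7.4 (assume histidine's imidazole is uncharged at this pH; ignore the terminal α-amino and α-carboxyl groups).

-4

The side chains ionized at physiological pH are Lys/Arg (+1) and Asp/Glu (−1); with His treated as neutral, nothing else contributes.
Positive (K, R): R2 → +1.
Negative (D, E): D7, D8, E10, D11, D14 → −5.
Net charge = (+1) + (−5) = −4.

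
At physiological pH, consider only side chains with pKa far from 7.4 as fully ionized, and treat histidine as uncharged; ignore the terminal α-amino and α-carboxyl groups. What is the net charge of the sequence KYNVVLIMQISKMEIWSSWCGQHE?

0

Near pH 7.4, K and R contribute +1 each, D and E contribute −1 each, and every other side chain (His included, as stated) is uncharged.
Positive (K, R): K1, K12 → +2.
Negative (D, E): E14, E24 → −2.
Net charge = (+2) + (−2) = 0.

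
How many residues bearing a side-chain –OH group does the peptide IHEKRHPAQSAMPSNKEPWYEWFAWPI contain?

The –OH-bearing residues are Ser, Thr (aliphatic alcohols), and Tyr (phenol).
Matching residues: S10, S14, Y20.

3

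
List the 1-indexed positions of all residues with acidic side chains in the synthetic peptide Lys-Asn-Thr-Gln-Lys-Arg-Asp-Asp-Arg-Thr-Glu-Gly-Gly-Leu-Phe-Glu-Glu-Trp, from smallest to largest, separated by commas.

Aspartate (D) and glutamate (E) have carboxylic-acid side chains and are the acidic amino acids.
Matching residues: Asp7, Asp8, Glu11, Glu16, Glu17.

7, 8, 11, 16, 17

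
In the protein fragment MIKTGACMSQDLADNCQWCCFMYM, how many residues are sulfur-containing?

The sulfur-bearing residues are cysteine (–SH) and methionine (–S–CH₃).
Matching residues: M1, C7, M8, C16, C19, C20, M22, M24.

8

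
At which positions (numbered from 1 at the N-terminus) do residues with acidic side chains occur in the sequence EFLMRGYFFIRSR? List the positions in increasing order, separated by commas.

1

The acidic residues are Asp (D) and Glu (E), whose side chains end in a carboxylate group.
Matching residues: E1.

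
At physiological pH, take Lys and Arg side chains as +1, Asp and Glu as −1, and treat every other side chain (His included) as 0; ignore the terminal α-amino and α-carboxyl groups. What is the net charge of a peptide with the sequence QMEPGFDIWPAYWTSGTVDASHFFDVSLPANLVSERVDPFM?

-5

Positive (K, R): R36 → +1.
Negative (D, E): E3, D7, D19, D25, E35, D38 → −6.
Net charge = (+1) + (−6) = −5.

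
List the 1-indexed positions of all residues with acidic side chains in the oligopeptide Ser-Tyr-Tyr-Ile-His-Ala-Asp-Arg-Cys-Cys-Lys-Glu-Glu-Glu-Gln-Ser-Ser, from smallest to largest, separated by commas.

Aspartate (D) and glutamate (E) have carboxylic-acid side chains and are the acidic amino acids.
Matching residues: Asp7, Glu12, Glu13, Glu14.

7, 12, 13, 14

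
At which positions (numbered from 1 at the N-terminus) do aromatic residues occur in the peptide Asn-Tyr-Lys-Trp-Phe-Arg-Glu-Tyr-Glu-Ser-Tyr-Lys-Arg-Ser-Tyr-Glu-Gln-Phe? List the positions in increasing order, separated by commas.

2, 4, 5, 8, 11, 15, 18

F, W, and Y each carry an aromatic ring on the side chain.
Matching residues: Tyr2, Trp4, Phe5, Tyr8, Tyr11, Tyr15, Phe18.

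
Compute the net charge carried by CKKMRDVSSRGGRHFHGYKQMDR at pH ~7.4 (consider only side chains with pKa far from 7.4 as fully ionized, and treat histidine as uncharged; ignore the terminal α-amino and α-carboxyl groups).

The side chains ionized at physiological pH are Lys/Arg (+1) and Asp/Glu (−1); with His treated as neutral, nothing else contributes.
Positive (K, R): K2, K3, R5, R10, R13, K19, R23 → +7.
Negative (D, E): D6, D22 → −2.
Net charge = (+7) + (−2) = +5.

+5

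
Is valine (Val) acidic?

No

Only D (aspartate) and E (glutamate) carry a side-chain carboxylic acid.
Valine is not in this group.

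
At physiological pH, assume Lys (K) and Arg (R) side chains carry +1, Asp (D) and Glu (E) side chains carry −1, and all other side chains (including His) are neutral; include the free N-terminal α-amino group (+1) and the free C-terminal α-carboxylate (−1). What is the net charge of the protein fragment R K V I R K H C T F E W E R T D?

Positive (K, R): R1, K2, R5, K6, R14 → +5.
Negative (D, E): E11, E13, D16 → −3.
The N-terminus (+1) and C-terminus (−1) cancel.
Net charge = (+5) + (−3) = +2.

+2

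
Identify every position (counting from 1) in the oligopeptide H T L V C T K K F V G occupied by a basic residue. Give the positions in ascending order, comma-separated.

The basic amino acids are Lys (K), Arg (R), and His (H).
Matching residues: H1, K7, K8.

1, 7, 8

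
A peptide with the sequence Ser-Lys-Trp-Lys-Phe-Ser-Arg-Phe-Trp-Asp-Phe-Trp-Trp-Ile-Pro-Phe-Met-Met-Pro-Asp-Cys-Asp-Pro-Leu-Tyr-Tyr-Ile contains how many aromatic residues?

The aromatic amino acids are Phe (F, benzyl), Trp (W, indole), and Tyr (Y, phenol).
Matching residues: Trp3, Phe5, Phe8, Trp9, Phe11, Trp12, Trp13, Phe16, Tyr25, Tyr26.

10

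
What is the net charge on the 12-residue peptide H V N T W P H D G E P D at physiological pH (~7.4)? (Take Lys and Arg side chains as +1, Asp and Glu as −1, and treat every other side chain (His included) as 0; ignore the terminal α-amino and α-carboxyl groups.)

Positive (K, R): none → +0.
Negative (D, E): D8, E10, D12 → −3.
Net charge = (+0) + (−3) = −3.

-3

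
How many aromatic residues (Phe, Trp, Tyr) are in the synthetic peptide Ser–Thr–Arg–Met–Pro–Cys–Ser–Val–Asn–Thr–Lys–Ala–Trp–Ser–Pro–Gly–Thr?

1

Matching residues: Trp13.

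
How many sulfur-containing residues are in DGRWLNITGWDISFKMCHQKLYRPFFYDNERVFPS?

2

The sulfur-bearing residues are cysteine (–SH) and methionine (–S–CH₃).
Matching residues: M16, C17.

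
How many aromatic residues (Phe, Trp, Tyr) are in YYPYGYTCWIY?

6

Matching residues: Y1, Y2, Y4, Y6, W9, Y11.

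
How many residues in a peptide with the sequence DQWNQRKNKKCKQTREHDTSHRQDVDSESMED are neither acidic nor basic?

Acidic: D, E. Basic: K, R, H. All other residues are neither.
Matching residues: Q2, W3, N4, Q5, N8, C11, Q13, T14, T19, S20, Q23, V25, S27, S29, M30.

15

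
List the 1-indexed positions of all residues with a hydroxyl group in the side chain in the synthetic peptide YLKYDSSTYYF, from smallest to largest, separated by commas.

1, 4, 6, 7, 8, 9, 10

The –OH-bearing residues are Ser, Thr (aliphatic alcohols), and Tyr (phenol).
Matching residues: Y1, Y4, S6, S7, T8, Y9, Y10.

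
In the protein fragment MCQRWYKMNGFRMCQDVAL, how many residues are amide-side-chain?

Asparagine (N) and glutamine (Q) have uncharged amide side chains.
Matching residues: Q3, N9, Q15.

3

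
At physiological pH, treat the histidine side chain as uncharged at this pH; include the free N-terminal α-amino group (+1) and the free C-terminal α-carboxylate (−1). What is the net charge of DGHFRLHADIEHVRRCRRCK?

Near pH 7.4, K and R contribute +1 each, D and E contribute −1 each, and every other side chain (His included, as stated) is uncharged.
Positive (K, R): R5, R14, R15, R17, R18, K20 → +6.
Negative (D, E): D1, D9, E11 → −3.
The N-terminus (+1) and C-terminus (−1) cancel.
Net charge = (+6) + (−3) = +3.

+3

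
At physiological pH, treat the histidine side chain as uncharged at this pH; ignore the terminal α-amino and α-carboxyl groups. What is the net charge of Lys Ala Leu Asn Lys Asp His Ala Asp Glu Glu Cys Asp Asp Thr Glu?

-5

At pH ~7.4 the Lys and Arg side chains are protonated (+1), the Asp and Glu side chains are deprotonated (−1), and with His taken as neutral all other side chains carry no charge.
Positive (K, R): Lys1, Lys5 → +2.
Negative (D, E): Asp6, Asp9, Glu10, Glu11, Asp13, Asp14, Glu16 → −7.
Net charge = (+2) + (−7) = −5.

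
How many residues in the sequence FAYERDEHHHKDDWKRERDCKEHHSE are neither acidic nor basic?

6

Acidic: D, E. Basic: K, R, H. All other residues are neither.
Matching residues: F1, A2, Y3, W14, C20, S25.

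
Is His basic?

Yes

The basic amino acids are Lys (K), Arg (R), and His (H).
Histidine is in this group.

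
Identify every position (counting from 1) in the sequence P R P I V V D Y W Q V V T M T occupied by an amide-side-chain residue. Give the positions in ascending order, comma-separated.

10

Only N (asparagine) and Q (glutamine) carry a side-chain carboxamide.
Matching residues: Q10.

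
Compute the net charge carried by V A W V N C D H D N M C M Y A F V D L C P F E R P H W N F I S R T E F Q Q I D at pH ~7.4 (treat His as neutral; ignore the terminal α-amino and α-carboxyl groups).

-4

At pH ~7.4 the Lys and Arg side chains are protonated (+1), the Asp and Glu side chains are deprotonated (−1), and with His taken as neutral all other side chains carry no charge.
Positive (K, R): R24, R32 → +2.
Negative (D, E): D7, D9, D18, E23, E34, D39 → −6.
Net charge = (+2) + (−6) = −4.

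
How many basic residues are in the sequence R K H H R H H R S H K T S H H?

Lysine (K), arginine (R), and histidine (H) have basic, nitrogen-containing side chains.
Matching residues: R1, K2, H3, H4, R5, H6, H7, R8, H10, K11, H14, H15.

12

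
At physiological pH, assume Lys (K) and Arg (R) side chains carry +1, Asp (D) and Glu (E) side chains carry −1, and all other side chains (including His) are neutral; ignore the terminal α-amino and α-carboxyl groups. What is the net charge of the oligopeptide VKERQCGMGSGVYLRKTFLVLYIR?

Positive (K, R): K2, R4, R15, K16, R24 → +5.
Negative (D, E): E3 → −1.
Net charge = (+5) + (−1) = +4.

+4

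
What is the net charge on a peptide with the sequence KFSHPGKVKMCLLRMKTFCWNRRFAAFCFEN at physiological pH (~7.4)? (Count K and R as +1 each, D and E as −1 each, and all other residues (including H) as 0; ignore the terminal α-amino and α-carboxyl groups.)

+6

Positive (K, R): K1, K7, K9, R14, K16, R22, R23 → +7.
Negative (D, E): E30 → −1.
Net charge = (+7) + (−1) = +6.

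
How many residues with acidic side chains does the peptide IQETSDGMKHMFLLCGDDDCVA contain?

Aspartate (D) and glutamate (E) have carboxylic-acid side chains and are the acidic amino acids.
Matching residues: E3, D6, D17, D18, D19.

5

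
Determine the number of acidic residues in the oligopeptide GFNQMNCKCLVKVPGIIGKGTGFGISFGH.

Only D (aspartate) and E (glutamate) carry a side-chain carboxylic acid.
None of the 29 residues belong to this group.

0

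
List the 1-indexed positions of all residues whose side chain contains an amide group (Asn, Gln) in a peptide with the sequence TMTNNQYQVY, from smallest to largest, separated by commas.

4, 5, 6, 8

Matching residues: N4, N5, Q6, Q8.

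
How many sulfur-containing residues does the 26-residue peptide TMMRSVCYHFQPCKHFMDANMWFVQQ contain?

The sulfur-bearing residues are cysteine (–SH) and methionine (–S–CH₃).
Matching residues: M2, M3, C7, C13, M17, M21.

6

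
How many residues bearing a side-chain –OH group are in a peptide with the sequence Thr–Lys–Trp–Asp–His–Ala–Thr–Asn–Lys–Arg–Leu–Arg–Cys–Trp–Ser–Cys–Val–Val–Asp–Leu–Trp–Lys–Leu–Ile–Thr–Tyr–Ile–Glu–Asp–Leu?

5

S, T, and Y are the three residues with a side-chain hydroxyl.
Matching residues: Thr1, Thr7, Ser15, Thr25, Tyr26.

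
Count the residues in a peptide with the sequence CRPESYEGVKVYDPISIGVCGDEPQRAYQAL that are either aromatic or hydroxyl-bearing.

Aromatic: F, W, Y. Hydroxyl-bearing: S, T, Y.
Aromatic residues here: Y6, Y12, Y28 (3).
Hydroxyl-bearing residues here: S5, Y6, Y12, S16, Y28 (5).
Y is in both groups, so the 3 Y residues must not be double-counted.
Total = 3 + 5 − 3 = 5.

5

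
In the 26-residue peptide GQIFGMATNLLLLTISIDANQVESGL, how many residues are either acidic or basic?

Acidic: D, E. Basic: H, K, R.
Acidic residues here: D18, E23 (2).
Basic residues here: none (0).
The two groups share no amino acid, so total = 2 + 0 = 2.

2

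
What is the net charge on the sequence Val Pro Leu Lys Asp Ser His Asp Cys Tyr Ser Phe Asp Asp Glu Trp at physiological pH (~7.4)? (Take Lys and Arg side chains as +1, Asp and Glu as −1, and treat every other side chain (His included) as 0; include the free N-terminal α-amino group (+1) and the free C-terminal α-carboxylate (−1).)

-4

Positive (K, R): Lys4 → +1.
Negative (D, E): Asp5, Asp8, Asp13, Asp14, Glu15 → −5.
The N-terminus (+1) and C-terminus (−1) cancel.
Net charge = (+1) + (−5) = −4.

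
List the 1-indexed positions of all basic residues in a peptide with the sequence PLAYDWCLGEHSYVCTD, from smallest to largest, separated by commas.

The basic amino acids are Lys (K), Arg (R), and His (H).
Matching residues: H11.

11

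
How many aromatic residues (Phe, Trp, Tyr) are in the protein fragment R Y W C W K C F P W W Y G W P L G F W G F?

Matching residues: Y2, W3, W5, F8, W10, W11, Y12, W14, F18, W19, F21.

11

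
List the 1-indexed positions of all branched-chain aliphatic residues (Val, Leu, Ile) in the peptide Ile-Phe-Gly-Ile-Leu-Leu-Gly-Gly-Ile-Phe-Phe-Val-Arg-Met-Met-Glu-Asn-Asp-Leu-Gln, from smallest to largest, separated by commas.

1, 4, 5, 6, 9, 12, 19

Matching residues: Ile1, Ile4, Leu5, Leu6, Ile9, Val12, Leu19.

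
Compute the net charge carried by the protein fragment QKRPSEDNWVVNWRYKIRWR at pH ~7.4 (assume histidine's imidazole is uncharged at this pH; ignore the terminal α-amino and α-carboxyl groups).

+4

The side chains ionized at physiological pH are Lys/Arg (+1) and Asp/Glu (−1); with His treated as neutral, nothing else contributes.
Positive (K, R): K2, R3, R14, K16, R18, R20 → +6.
Negative (D, E): E6, D7 → −2.
Net charge = (+6) + (−2) = +4.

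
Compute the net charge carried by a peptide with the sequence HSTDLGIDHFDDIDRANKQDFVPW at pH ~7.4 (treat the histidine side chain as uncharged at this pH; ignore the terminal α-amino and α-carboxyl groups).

At pH ~7.4 the Lys and Arg side chains are protonated (+1), the Asp and Glu side chains are deprotonated (−1), and with His taken as neutral all other side chains carry no charge.
Positive (K, R): R15, K18 → +2.
Negative (D, E): D4, D8, D11, D12, D14, D20 → −6.
Net charge = (+2) + (−6) = −4.

-4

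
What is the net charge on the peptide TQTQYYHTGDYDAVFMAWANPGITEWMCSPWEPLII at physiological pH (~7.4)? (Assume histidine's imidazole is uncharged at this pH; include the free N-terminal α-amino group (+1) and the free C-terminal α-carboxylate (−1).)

At pH ~7.4 the Lys and Arg side chains are protonated (+1), the Asp and Glu side chains are deprotonated (−1), and with His taken as neutral all other side chains carry no charge.
Positive (K, R): none → +0.
Negative (D, E): D10, D12, E25, E32 → −4.
The N-terminus (+1) and C-terminus (−1) cancel.
Net charge = (+0) + (−4) = −4.

-4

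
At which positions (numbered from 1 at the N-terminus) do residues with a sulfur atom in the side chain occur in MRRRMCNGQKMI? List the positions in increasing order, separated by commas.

1, 5, 6, 11

Only Cys (C) and Met (M) have a sulfur atom in the side chain.
Matching residues: M1, M5, C6, M11.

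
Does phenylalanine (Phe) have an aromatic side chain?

Yes

The aromatic amino acids are Phe (F, benzyl), Trp (W, indole), and Tyr (Y, phenol).
Phenylalanine is in this group.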